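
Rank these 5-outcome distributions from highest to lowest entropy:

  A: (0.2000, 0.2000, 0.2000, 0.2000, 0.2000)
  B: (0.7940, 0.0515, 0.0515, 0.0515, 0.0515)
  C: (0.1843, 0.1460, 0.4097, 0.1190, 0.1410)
A > C > B

Key insight: Entropy is maximized by uniform distributions and minimized by concentrated distributions.

- Uniform distributions have maximum entropy log₂(5) = 2.3219 bits
- The more "peaked" or concentrated a distribution, the lower its entropy

Entropies:
  H(A) = 2.3219 bits
  H(B) = 1.1458 bits
  H(C) = 2.1464 bits

Ranking: A > C > B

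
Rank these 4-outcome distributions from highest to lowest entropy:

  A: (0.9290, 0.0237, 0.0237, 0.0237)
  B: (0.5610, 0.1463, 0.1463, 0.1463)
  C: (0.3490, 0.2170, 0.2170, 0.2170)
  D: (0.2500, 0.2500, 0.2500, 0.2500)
D > C > B > A

Key insight: Entropy is maximized by uniform distributions and minimized by concentrated distributions.

Entropies:
  H(A) = 0.4822 bits
  H(B) = 1.6850 bits
  H(C) = 1.9650 bits
  H(D) = 2.0000 bits

Ranking: D > C > B > A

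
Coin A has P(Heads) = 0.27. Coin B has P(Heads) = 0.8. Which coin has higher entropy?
A

For binary distributions, entropy is maximized at p=0.5 and decreases as p moves toward 0 or 1.

H(A) = H(0.27) = 0.8415 bits
H(B) = H(0.8) = 0.7219 bits

Distribution A (p=0.27) is closer to uniform (p=0.5), so it has higher entropy.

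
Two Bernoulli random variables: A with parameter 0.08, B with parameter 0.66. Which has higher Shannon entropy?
B

For binary distributions, entropy is maximized at p=0.5 and decreases as p moves toward 0 or 1.

H(A) = H(0.08) = 0.4022 bits
H(B) = H(0.66) = 0.9248 bits

Distribution B (p=0.66) is closer to uniform (p=0.5), so it has higher entropy.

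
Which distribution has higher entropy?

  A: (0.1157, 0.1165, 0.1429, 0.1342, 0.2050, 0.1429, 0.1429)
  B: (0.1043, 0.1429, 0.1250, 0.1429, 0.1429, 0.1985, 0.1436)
B

Both distributions are close to uniform, making this a harder comparison.

H(A) = 2.7820 bits
H(B) = 2.7834 bits

The distribution closer to uniform has higher entropy.
Answer: B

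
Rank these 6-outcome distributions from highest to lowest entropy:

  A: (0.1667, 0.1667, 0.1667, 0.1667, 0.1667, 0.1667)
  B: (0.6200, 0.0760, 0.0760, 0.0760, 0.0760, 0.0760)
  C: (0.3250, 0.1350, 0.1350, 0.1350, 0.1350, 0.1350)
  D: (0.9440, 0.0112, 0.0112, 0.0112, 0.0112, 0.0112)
A > C > B > D

Key insight: Entropy is maximized by uniform distributions and minimized by concentrated distributions.

Entropies:
  H(A) = 2.5850 bits
  H(B) = 1.8404 bits
  H(C) = 2.4770 bits
  H(D) = 0.4414 bits

Ranking: A > C > B > D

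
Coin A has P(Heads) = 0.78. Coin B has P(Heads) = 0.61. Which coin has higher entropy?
B

For binary distributions, entropy is maximized at p=0.5 and decreases as p moves toward 0 or 1.

H(A) = H(0.78) = 0.7602 bits
H(B) = H(0.61) = 0.9648 bits

Distribution B (p=0.61) is closer to uniform (p=0.5), so it has higher entropy.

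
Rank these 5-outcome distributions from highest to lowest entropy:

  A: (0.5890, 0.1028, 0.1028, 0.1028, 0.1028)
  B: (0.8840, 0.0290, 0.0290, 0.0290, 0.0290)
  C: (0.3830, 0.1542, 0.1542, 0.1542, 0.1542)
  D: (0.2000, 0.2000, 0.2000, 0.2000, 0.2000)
D > C > A > B

Key insight: Entropy is maximized by uniform distributions and minimized by concentrated distributions.

Entropies:
  H(A) = 1.7990 bits
  H(B) = 0.7498 bits
  H(C) = 2.1941 bits
  H(D) = 2.3219 bits

Ranking: D > C > A > B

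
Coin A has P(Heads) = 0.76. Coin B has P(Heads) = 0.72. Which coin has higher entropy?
B

For binary distributions, entropy is maximized at p=0.5 and decreases as p moves toward 0 or 1.

H(A) = H(0.76) = 0.7950 bits
H(B) = H(0.72) = 0.8555 bits

Distribution B (p=0.72) is closer to uniform (p=0.5), so it has higher entropy.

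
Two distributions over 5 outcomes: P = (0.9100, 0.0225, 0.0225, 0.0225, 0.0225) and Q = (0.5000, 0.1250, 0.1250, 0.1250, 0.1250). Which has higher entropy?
Q

P is highly concentrated on one outcome (91%), making it nearly deterministic. Q spreads its mass more evenly (max 50%). The more spread-out distribution has higher entropy: H(P) ≈ 0.616 bits, H(Q) ≈ 2.000 bits.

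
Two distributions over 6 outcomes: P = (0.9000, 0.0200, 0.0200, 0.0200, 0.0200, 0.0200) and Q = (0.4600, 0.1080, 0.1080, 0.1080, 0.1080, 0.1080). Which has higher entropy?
Q

P is highly concentrated on one outcome (90%), making it nearly deterministic. Q spreads its mass more evenly (max 46%). The more spread-out distribution has higher entropy: H(P) ≈ 0.701 bits, H(Q) ≈ 2.249 bits.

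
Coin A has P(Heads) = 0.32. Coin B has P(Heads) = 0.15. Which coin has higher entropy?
A

For binary distributions, entropy is maximized at p=0.5 and decreases as p moves toward 0 or 1.

H(A) = H(0.32) = 0.9044 bits
H(B) = H(0.15) = 0.6098 bits

Distribution A (p=0.32) is closer to uniform (p=0.5), so it has higher entropy.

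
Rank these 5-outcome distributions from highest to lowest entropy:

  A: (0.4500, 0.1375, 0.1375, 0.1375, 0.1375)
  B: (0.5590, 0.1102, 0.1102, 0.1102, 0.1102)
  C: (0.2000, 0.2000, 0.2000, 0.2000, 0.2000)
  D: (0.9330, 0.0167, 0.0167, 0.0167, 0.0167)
C > A > B > D

Key insight: Entropy is maximized by uniform distributions and minimized by concentrated distributions.

Entropies:
  H(A) = 2.0928 bits
  H(B) = 1.8719 bits
  H(C) = 2.3219 bits
  H(D) = 0.4886 bits

Ranking: C > A > B > D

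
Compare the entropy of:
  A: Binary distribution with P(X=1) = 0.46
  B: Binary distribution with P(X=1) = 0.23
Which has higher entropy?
A

For binary distributions, entropy is maximized at p=0.5 and decreases as p moves toward 0 or 1.

H(A) = H(0.46) = 0.9954 bits
H(B) = H(0.23) = 0.7780 bits

Distribution A (p=0.46) is closer to uniform (p=0.5), so it has higher entropy.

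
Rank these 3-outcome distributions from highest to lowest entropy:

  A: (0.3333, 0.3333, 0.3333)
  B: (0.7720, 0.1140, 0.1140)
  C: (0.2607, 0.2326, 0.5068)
A > C > B

Key insight: Entropy is maximized by uniform distributions and minimized by concentrated distributions.

- Uniform distributions have maximum entropy log₂(3) = 1.5850 bits
- The more "peaked" or concentrated a distribution, the lower its entropy

Entropies:
  H(A) = 1.5850 bits
  H(B) = 1.0025 bits
  H(C) = 1.4919 bits

Ranking: A > C > B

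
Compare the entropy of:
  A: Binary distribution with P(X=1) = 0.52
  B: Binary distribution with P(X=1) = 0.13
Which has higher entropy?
A

For binary distributions, entropy is maximized at p=0.5 and decreases as p moves toward 0 or 1.

H(A) = H(0.52) = 0.9988 bits
H(B) = H(0.13) = 0.5574 bits

Distribution A (p=0.52) is closer to uniform (p=0.5), so it has higher entropy.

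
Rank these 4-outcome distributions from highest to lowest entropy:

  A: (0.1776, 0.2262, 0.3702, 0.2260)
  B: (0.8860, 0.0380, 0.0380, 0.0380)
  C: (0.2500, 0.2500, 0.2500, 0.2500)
C > A > B

Key insight: Entropy is maximized by uniform distributions and minimized by concentrated distributions.

- Uniform distributions have maximum entropy log₂(4) = 2.0000 bits
- The more "peaked" or concentrated a distribution, the lower its entropy

Entropies:
  H(A) = 1.9435 bits
  H(B) = 0.6926 bits
  H(C) = 2.0000 bits

Ranking: C > A > B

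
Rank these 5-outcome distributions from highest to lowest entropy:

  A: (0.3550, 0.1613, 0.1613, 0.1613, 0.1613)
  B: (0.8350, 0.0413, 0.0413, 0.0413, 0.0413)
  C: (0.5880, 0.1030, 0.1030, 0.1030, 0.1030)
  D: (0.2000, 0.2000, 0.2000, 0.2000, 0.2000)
D > A > C > B

Key insight: Entropy is maximized by uniform distributions and minimized by concentrated distributions.

Entropies:
  H(A) = 2.2285 bits
  H(B) = 0.9761 bits
  H(C) = 1.8015 bits
  H(D) = 2.3219 bits

Ranking: D > A > C > B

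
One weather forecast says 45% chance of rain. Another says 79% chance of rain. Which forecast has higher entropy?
45% forecast

Treat each forecast as a Bernoulli distribution. Binary entropy is maximized at p=0.5 and falls off symmetrically toward 0 or 1. The 45% forecast is closer to 50%, so it is more uncertain. H(45%) ≈ 0.993 bits, H(79%) ≈ 0.741 bits.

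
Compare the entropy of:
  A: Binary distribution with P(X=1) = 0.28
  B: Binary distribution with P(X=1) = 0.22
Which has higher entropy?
A

For binary distributions, entropy is maximized at p=0.5 and decreases as p moves toward 0 or 1.

H(A) = H(0.28) = 0.8555 bits
H(B) = H(0.22) = 0.7602 bits

Distribution A (p=0.28) is closer to uniform (p=0.5), so it has higher entropy.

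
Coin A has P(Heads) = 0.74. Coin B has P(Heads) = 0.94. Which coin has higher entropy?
A

For binary distributions, entropy is maximized at p=0.5 and decreases as p moves toward 0 or 1.

H(A) = H(0.74) = 0.8267 bits
H(B) = H(0.94) = 0.3274 bits

Distribution A (p=0.74) is closer to uniform (p=0.5), so it has higher entropy.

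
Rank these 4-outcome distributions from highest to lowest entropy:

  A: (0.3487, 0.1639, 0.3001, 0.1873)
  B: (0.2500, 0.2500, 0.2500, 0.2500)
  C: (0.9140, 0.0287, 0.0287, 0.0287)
B > A > C

Key insight: Entropy is maximized by uniform distributions and minimized by concentrated distributions.

- Uniform distributions have maximum entropy log₂(4) = 2.0000 bits
- The more "peaked" or concentrated a distribution, the lower its entropy

Entropies:
  H(A) = 1.9314 bits
  H(B) = 2.0000 bits
  H(C) = 0.5593 bits

Ranking: B > A > C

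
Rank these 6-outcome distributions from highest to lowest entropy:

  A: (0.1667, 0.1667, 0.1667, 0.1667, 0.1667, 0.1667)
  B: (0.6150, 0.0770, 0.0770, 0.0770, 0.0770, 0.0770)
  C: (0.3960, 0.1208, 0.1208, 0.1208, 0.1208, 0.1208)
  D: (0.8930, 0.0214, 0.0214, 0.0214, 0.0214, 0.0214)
A > C > B > D

Key insight: Entropy is maximized by uniform distributions and minimized by concentrated distributions.

Entropies:
  H(A) = 2.5850 bits
  H(B) = 1.8554 bits
  H(C) = 2.3710 bits
  H(D) = 0.7392 bits

Ranking: A > C > B > D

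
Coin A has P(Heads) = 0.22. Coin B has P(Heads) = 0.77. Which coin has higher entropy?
B

For binary distributions, entropy is maximized at p=0.5 and decreases as p moves toward 0 or 1.

H(A) = H(0.22) = 0.7602 bits
H(B) = H(0.77) = 0.7780 bits

Distribution B (p=0.77) is closer to uniform (p=0.5), so it has higher entropy.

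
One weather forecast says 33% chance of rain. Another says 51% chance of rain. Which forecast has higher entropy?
51% forecast

Treat each forecast as a Bernoulli distribution. Binary entropy is maximized at p=0.5 and falls off symmetrically toward 0 or 1. The 51% forecast is closer to 50%, so it is more uncertain. H(33%) ≈ 0.915 bits, H(51%) ≈ 1.000 bits.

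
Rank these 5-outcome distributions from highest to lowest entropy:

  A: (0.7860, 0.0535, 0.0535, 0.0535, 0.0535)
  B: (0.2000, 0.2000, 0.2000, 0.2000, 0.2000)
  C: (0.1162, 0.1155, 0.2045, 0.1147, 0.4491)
B > C > A

Key insight: Entropy is maximized by uniform distributions and minimized by concentrated distributions.

- Uniform distributions have maximum entropy log₂(5) = 2.3219 bits
- The more "peaked" or concentrated a distribution, the lower its entropy

Entropies:
  H(A) = 1.1771 bits
  H(B) = 2.3219 bits
  H(C) = 2.0658 bits

Ranking: B > C > A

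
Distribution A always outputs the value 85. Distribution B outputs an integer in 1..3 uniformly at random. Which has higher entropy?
B

A is deterministic, so H(A) = 0. B is uniform over 3 outcomes, so H(B) = log₂(3) = 1.585 bits. Any distribution with genuine randomness has higher entropy than a deterministic one.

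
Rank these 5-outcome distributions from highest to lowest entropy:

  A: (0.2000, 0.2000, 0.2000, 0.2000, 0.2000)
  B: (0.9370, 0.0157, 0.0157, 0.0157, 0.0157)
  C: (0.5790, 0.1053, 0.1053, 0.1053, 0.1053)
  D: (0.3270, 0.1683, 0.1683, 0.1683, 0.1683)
A > D > C > B

Key insight: Entropy is maximized by uniform distributions and minimized by concentrated distributions.

Entropies:
  H(A) = 2.3219 bits
  H(B) = 0.4652 bits
  H(C) = 1.8239 bits
  H(D) = 2.2578 bits

Ranking: A > D > C > B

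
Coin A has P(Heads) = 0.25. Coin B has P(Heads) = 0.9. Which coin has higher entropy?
A

For binary distributions, entropy is maximized at p=0.5 and decreases as p moves toward 0 or 1.

H(A) = H(0.25) = 0.8113 bits
H(B) = H(0.9) = 0.4690 bits

Distribution A (p=0.25) is closer to uniform (p=0.5), so it has higher entropy.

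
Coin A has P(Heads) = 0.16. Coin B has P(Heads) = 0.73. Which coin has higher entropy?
B

For binary distributions, entropy is maximized at p=0.5 and decreases as p moves toward 0 or 1.

H(A) = H(0.16) = 0.6343 bits
H(B) = H(0.73) = 0.8415 bits

Distribution B (p=0.73) is closer to uniform (p=0.5), so it has higher entropy.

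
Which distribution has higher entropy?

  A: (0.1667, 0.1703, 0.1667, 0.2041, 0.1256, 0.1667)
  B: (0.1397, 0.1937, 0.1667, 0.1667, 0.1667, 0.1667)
B

Both distributions are close to uniform, making this a harder comparison.

H(A) = 2.5713 bits
H(B) = 2.5786 bits

The distribution closer to uniform has higher entropy.
Answer: B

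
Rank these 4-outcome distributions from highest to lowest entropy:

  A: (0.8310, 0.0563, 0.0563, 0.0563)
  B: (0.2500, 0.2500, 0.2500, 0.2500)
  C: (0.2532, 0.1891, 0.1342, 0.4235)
B > C > A

Key insight: Entropy is maximized by uniform distributions and minimized by concentrated distributions.

- Uniform distributions have maximum entropy log₂(4) = 2.0000 bits
- The more "peaked" or concentrated a distribution, the lower its entropy

Entropies:
  H(A) = 0.9233 bits
  H(B) = 2.0000 bits
  H(C) = 1.8699 bits

Ranking: B > C > A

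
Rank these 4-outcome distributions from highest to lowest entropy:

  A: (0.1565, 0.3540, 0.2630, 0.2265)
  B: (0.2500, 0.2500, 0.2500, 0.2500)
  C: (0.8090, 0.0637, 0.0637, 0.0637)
B > A > C

Key insight: Entropy is maximized by uniform distributions and minimized by concentrated distributions.

- Uniform distributions have maximum entropy log₂(4) = 2.0000 bits
- The more "peaked" or concentrated a distribution, the lower its entropy

Entropies:
  H(A) = 1.9411 bits
  H(B) = 2.0000 bits
  H(C) = 1.0063 bits

Ranking: B > A > C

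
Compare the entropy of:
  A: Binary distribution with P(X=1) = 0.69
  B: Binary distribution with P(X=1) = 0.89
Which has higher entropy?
A

For binary distributions, entropy is maximized at p=0.5 and decreases as p moves toward 0 or 1.

H(A) = H(0.69) = 0.8932 bits
H(B) = H(0.89) = 0.4999 bits

Distribution A (p=0.69) is closer to uniform (p=0.5), so it has higher entropy.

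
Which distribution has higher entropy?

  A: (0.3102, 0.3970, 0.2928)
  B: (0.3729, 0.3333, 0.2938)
B

Both distributions are close to uniform, making this a harder comparison.

H(A) = 1.5718 bits
H(B) = 1.5782 bits

The distribution closer to uniform has higher entropy.
Answer: B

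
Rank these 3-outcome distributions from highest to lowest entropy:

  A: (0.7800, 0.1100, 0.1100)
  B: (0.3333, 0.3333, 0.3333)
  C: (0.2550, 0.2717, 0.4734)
B > C > A

Key insight: Entropy is maximized by uniform distributions and minimized by concentrated distributions.

- Uniform distributions have maximum entropy log₂(3) = 1.5850 bits
- The more "peaked" or concentrated a distribution, the lower its entropy

Entropies:
  H(A) = 0.9802 bits
  H(B) = 1.5850 bits
  H(C) = 1.5242 bits

Ranking: B > C > A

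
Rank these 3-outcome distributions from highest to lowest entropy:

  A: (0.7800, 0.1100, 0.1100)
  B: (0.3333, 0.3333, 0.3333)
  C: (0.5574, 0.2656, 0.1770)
B > C > A

Key insight: Entropy is maximized by uniform distributions and minimized by concentrated distributions.

- Uniform distributions have maximum entropy log₂(3) = 1.5850 bits
- The more "peaked" or concentrated a distribution, the lower its entropy

Entropies:
  H(A) = 0.9802 bits
  H(B) = 1.5850 bits
  H(C) = 1.4201 bits

Ranking: B > C > A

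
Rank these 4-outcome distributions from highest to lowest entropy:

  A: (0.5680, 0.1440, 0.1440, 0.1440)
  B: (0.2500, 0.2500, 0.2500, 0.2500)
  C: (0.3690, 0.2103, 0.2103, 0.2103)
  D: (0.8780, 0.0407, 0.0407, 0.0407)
B > C > A > D

Key insight: Entropy is maximized by uniform distributions and minimized by concentrated distributions.

Entropies:
  H(A) = 1.6713 bits
  H(B) = 2.0000 bits
  H(C) = 1.9500 bits
  H(D) = 0.7284 bits

Ranking: B > C > A > D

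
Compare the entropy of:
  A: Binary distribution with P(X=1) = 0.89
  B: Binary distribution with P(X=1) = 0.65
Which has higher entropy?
B

For binary distributions, entropy is maximized at p=0.5 and decreases as p moves toward 0 or 1.

H(A) = H(0.89) = 0.4999 bits
H(B) = H(0.65) = 0.9341 bits

Distribution B (p=0.65) is closer to uniform (p=0.5), so it has higher entropy.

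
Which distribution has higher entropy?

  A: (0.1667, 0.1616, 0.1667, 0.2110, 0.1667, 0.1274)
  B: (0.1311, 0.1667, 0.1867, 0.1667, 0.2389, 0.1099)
A

Both distributions are close to uniform, making this a harder comparison.

H(A) = 2.5697 bits
H(B) = 2.5416 bits

The distribution closer to uniform has higher entropy.
Answer: A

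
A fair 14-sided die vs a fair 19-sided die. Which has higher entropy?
19-sided die

Both are uniform distributions; for uniform over n outcomes, H = log₂(n). H(14-sided) = log₂(14) = 3.807 bits and H(19-sided) = log₂(19) = 4.248 bits. More outcomes in a uniform distribution means higher entropy.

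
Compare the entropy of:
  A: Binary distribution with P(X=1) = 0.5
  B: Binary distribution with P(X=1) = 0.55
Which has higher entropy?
A

For binary distributions, entropy is maximized at p=0.5 and decreases as p moves toward 0 or 1.

H(A) = H(0.5) = 1.0000 bits
H(B) = H(0.55) = 0.9928 bits

Distribution A (p=0.5) is closer to uniform (p=0.5), so it has higher entropy.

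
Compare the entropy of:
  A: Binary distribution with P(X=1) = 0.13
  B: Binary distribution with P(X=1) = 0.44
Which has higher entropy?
B

For binary distributions, entropy is maximized at p=0.5 and decreases as p moves toward 0 or 1.

H(A) = H(0.13) = 0.5574 bits
H(B) = H(0.44) = 0.9896 bits

Distribution B (p=0.44) is closer to uniform (p=0.5), so it has higher entropy.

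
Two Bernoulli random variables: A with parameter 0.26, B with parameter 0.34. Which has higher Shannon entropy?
B

For binary distributions, entropy is maximized at p=0.5 and decreases as p moves toward 0 or 1.

H(A) = H(0.26) = 0.8267 bits
H(B) = H(0.34) = 0.9248 bits

Distribution B (p=0.34) is closer to uniform (p=0.5), so it has higher entropy.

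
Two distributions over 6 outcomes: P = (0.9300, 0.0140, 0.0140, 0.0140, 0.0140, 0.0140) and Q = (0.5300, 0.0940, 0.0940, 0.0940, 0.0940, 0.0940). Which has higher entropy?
Q

P is highly concentrated on one outcome (93%), making it nearly deterministic. Q spreads its mass more evenly (max 53%). The more spread-out distribution has higher entropy: H(P) ≈ 0.528 bits, H(Q) ≈ 2.089 bits.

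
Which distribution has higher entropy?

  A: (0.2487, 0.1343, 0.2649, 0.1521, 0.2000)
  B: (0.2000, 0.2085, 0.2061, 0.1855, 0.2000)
B

Both distributions are close to uniform, making this a harder comparison.

H(A) = 2.2736 bits
H(B) = 2.3208 bits

The distribution closer to uniform has higher entropy.
Answer: B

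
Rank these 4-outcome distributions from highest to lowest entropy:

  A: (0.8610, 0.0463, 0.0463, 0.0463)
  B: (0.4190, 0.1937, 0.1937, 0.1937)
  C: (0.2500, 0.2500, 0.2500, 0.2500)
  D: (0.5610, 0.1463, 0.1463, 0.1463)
C > B > D > A

Key insight: Entropy is maximized by uniform distributions and minimized by concentrated distributions.

Entropies:
  H(A) = 0.8019 bits
  H(B) = 1.9018 bits
  H(C) = 2.0000 bits
  H(D) = 1.6850 bits

Ranking: C > B > D > A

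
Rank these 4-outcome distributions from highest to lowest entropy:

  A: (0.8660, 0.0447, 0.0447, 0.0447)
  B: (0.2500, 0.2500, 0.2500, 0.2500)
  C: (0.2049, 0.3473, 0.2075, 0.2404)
B > C > A

Key insight: Entropy is maximized by uniform distributions and minimized by concentrated distributions.

- Uniform distributions have maximum entropy log₂(4) = 2.0000 bits
- The more "peaked" or concentrated a distribution, the lower its entropy

Entropies:
  H(A) = 0.7807 bits
  H(B) = 2.0000 bits
  H(C) = 1.9636 bits

Ranking: B > C > A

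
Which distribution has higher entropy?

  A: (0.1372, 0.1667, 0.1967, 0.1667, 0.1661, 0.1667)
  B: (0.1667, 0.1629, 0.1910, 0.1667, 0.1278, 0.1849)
A

Both distributions are close to uniform, making this a harder comparison.

H(A) = 2.5773 bits
H(B) = 2.5740 bits

The distribution closer to uniform has higher entropy.
Answer: A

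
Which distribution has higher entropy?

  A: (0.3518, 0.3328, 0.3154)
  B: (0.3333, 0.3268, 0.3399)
B

Both distributions are close to uniform, making this a harder comparison.

H(A) = 1.5835 bits
H(B) = 1.5848 bits

The distribution closer to uniform has higher entropy.
Answer: B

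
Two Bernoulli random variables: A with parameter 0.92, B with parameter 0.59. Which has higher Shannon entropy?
B

For binary distributions, entropy is maximized at p=0.5 and decreases as p moves toward 0 or 1.

H(A) = H(0.92) = 0.4022 bits
H(B) = H(0.59) = 0.9765 bits

Distribution B (p=0.59) is closer to uniform (p=0.5), so it has higher entropy.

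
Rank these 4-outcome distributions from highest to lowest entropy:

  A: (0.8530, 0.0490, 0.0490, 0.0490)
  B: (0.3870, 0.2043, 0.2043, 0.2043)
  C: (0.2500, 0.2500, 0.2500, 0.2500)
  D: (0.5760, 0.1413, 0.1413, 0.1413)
C > B > D > A

Key insight: Entropy is maximized by uniform distributions and minimized by concentrated distributions.

Entropies:
  H(A) = 0.8353 bits
  H(B) = 1.9344 bits
  H(C) = 2.0000 bits
  H(D) = 1.6553 bits

Ranking: C > B > D > A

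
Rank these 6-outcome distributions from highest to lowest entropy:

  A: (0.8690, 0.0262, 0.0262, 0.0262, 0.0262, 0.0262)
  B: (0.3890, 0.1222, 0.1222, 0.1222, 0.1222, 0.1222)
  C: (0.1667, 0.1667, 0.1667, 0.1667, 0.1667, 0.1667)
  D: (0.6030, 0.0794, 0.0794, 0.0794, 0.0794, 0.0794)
C > B > D > A

Key insight: Entropy is maximized by uniform distributions and minimized by concentrated distributions.

Entropies:
  H(A) = 0.8643 bits
  H(B) = 2.3828 bits
  H(C) = 2.5850 bits
  H(D) = 1.8910 bits

Ranking: C > B > D > A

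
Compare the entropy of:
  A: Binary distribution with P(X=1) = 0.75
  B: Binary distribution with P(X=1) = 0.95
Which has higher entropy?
A

For binary distributions, entropy is maximized at p=0.5 and decreases as p moves toward 0 or 1.

H(A) = H(0.75) = 0.8113 bits
H(B) = H(0.95) = 0.2864 bits

Distribution A (p=0.75) is closer to uniform (p=0.5), so it has higher entropy.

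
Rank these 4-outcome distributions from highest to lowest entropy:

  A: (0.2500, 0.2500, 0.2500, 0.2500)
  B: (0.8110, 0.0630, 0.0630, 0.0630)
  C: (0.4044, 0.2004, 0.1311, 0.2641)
A > C > B

Key insight: Entropy is maximized by uniform distributions and minimized by concentrated distributions.

- Uniform distributions have maximum entropy log₂(4) = 2.0000 bits
- The more "peaked" or concentrated a distribution, the lower its entropy

Entropies:
  H(A) = 2.0000 bits
  H(B) = 0.9989 bits
  H(C) = 1.8845 bits

Ranking: A > C > B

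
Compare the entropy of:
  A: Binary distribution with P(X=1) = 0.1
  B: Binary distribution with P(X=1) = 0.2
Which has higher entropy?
B

For binary distributions, entropy is maximized at p=0.5 and decreases as p moves toward 0 or 1.

H(A) = H(0.1) = 0.4690 bits
H(B) = H(0.2) = 0.7219 bits

Distribution B (p=0.2) is closer to uniform (p=0.5), so it has higher entropy.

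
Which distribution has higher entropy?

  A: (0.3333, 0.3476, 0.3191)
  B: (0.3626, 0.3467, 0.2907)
A

Both distributions are close to uniform, making this a harder comparison.

H(A) = 1.5841 bits
H(B) = 1.5787 bits

The distribution closer to uniform has higher entropy.
Answer: A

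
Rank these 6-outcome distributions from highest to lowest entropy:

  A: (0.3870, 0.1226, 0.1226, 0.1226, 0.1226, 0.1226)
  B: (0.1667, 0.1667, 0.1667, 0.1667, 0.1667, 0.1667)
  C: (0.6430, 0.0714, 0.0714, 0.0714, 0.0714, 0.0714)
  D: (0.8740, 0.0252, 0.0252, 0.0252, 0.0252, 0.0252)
B > A > C > D

Key insight: Entropy is maximized by uniform distributions and minimized by concentrated distributions.

Entropies:
  H(A) = 2.3862 bits
  H(B) = 2.5850 bits
  H(C) = 1.7691 bits
  H(D) = 0.8389 bits

Ranking: B > A > C > D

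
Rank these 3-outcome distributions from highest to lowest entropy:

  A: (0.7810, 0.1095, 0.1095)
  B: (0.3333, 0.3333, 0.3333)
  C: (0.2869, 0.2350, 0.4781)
B > C > A

Key insight: Entropy is maximized by uniform distributions and minimized by concentrated distributions.

- Uniform distributions have maximum entropy log₂(3) = 1.5850 bits
- The more "peaked" or concentrated a distribution, the lower its entropy

Entropies:
  H(A) = 0.9773 bits
  H(B) = 1.5850 bits
  H(C) = 1.5168 bits

Ranking: B > C > A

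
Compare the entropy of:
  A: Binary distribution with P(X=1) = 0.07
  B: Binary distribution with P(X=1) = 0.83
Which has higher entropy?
B

For binary distributions, entropy is maximized at p=0.5 and decreases as p moves toward 0 or 1.

H(A) = H(0.07) = 0.3659 bits
H(B) = H(0.83) = 0.6577 bits

Distribution B (p=0.83) is closer to uniform (p=0.5), so it has higher entropy.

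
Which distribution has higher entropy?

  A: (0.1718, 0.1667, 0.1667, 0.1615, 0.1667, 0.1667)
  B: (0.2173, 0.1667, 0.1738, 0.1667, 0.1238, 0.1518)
A

Both distributions are close to uniform, making this a harder comparison.

H(A) = 2.5847 bits
H(B) = 2.5649 bits

The distribution closer to uniform has higher entropy.
Answer: A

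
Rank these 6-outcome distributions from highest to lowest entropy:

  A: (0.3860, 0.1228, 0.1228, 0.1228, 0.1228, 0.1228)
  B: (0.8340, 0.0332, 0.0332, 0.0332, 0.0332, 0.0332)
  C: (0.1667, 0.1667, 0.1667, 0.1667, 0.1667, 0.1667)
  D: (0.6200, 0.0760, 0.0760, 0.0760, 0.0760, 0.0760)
C > A > D > B

Key insight: Entropy is maximized by uniform distributions and minimized by concentrated distributions.

Entropies:
  H(A) = 2.3878 bits
  H(B) = 1.0339 bits
  H(C) = 2.5850 bits
  H(D) = 1.8404 bits

Ranking: C > A > D > B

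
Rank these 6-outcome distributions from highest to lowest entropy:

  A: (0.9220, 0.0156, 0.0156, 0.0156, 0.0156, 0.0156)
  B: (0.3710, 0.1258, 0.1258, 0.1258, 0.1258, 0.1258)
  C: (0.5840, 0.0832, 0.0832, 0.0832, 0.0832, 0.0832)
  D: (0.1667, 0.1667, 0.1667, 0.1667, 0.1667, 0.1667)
D > B > C > A

Key insight: Entropy is maximized by uniform distributions and minimized by concentrated distributions.

Entropies:
  H(A) = 0.5762 bits
  H(B) = 2.4119 bits
  H(C) = 1.9455 bits
  H(D) = 2.5850 bits

Ranking: D > B > C > A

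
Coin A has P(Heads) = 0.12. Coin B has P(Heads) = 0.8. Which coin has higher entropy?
B

For binary distributions, entropy is maximized at p=0.5 and decreases as p moves toward 0 or 1.

H(A) = H(0.12) = 0.5294 bits
H(B) = H(0.8) = 0.7219 bits

Distribution B (p=0.8) is closer to uniform (p=0.5), so it has higher entropy.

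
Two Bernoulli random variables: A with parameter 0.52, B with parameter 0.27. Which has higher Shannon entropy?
A

For binary distributions, entropy is maximized at p=0.5 and decreases as p moves toward 0 or 1.

H(A) = H(0.52) = 0.9988 bits
H(B) = H(0.27) = 0.8415 bits

Distribution A (p=0.52) is closer to uniform (p=0.5), so it has higher entropy.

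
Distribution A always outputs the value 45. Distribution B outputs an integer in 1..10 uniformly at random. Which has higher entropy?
B

A is deterministic, so H(A) = 0. B is uniform over 10 outcomes, so H(B) = log₂(10) = 3.322 bits. Any distribution with genuine randomness has higher entropy than a deterministic one.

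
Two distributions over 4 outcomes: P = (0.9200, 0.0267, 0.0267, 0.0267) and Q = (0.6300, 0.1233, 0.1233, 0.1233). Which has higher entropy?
Q

P is highly concentrated on one outcome (92%), making it nearly deterministic. Q spreads its mass more evenly (max 63%). The more spread-out distribution has higher entropy: H(P) ≈ 0.529 bits, H(Q) ≈ 1.537 bits.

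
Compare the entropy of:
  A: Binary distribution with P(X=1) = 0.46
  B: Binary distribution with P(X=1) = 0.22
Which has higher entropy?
A

For binary distributions, entropy is maximized at p=0.5 and decreases as p moves toward 0 or 1.

H(A) = H(0.46) = 0.9954 bits
H(B) = H(0.22) = 0.7602 bits

Distribution A (p=0.46) is closer to uniform (p=0.5), so it has higher entropy.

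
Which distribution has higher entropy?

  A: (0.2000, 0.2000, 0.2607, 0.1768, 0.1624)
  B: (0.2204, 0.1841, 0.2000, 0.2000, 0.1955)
B

Both distributions are close to uniform, making this a harder comparison.

H(A) = 2.3023 bits
H(B) = 2.3195 bits

The distribution closer to uniform has higher entropy.
Answer: B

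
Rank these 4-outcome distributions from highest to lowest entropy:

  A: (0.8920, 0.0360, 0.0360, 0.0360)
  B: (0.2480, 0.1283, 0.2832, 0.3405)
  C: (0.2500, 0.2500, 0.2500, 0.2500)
C > B > A

Key insight: Entropy is maximized by uniform distributions and minimized by concentrated distributions.

- Uniform distributions have maximum entropy log₂(4) = 2.0000 bits
- The more "peaked" or concentrated a distribution, the lower its entropy

Entropies:
  H(A) = 0.6650 bits
  H(B) = 1.9237 bits
  H(C) = 2.0000 bits

Ranking: C > B > A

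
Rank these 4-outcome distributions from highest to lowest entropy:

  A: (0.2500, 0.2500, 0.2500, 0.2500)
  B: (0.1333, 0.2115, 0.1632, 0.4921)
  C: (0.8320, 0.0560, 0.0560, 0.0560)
A > B > C

Key insight: Entropy is maximized by uniform distributions and minimized by concentrated distributions.

- Uniform distributions have maximum entropy log₂(4) = 2.0000 bits
- The more "peaked" or concentrated a distribution, the lower its entropy

Entropies:
  H(A) = 2.0000 bits
  H(B) = 1.7917 bits
  H(C) = 0.9194 bits

Ranking: A > B > C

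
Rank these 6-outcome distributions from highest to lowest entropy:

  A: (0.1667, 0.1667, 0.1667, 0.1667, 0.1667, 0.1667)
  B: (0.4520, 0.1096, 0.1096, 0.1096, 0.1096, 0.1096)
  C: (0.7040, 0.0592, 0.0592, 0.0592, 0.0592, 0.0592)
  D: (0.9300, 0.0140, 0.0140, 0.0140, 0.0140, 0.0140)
A > B > C > D

Key insight: Entropy is maximized by uniform distributions and minimized by concentrated distributions.

Entropies:
  H(A) = 2.5850 bits
  H(B) = 2.2658 bits
  H(C) = 1.5636 bits
  H(D) = 0.5285 bits

Ranking: A > B > C > D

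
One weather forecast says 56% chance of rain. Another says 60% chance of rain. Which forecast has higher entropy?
56% forecast

Treat each forecast as a Bernoulli distribution. Binary entropy is maximized at p=0.5 and falls off symmetrically toward 0 or 1. The 56% forecast is closer to 50%, so it is more uncertain. H(56%) ≈ 0.990 bits, H(60%) ≈ 0.971 bits.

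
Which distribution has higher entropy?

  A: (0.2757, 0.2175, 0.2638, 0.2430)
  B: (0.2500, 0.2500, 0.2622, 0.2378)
B

Both distributions are close to uniform, making this a harder comparison.

H(A) = 1.9943 bits
H(B) = 1.9991 bits

The distribution closer to uniform has higher entropy.
Answer: B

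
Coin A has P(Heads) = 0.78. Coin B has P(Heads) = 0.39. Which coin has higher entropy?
B

For binary distributions, entropy is maximized at p=0.5 and decreases as p moves toward 0 or 1.

H(A) = H(0.78) = 0.7602 bits
H(B) = H(0.39) = 0.9648 bits

Distribution B (p=0.39) is closer to uniform (p=0.5), so it has higher entropy.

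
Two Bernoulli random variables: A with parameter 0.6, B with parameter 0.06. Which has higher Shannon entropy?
A

For binary distributions, entropy is maximized at p=0.5 and decreases as p moves toward 0 or 1.

H(A) = H(0.6) = 0.9710 bits
H(B) = H(0.06) = 0.3274 bits

Distribution A (p=0.6) is closer to uniform (p=0.5), so it has higher entropy.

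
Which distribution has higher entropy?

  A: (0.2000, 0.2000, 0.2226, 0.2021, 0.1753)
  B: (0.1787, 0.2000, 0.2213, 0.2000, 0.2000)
B

Both distributions are close to uniform, making this a harder comparison.

H(A) = 2.3178 bits
H(B) = 2.3186 bits

The distribution closer to uniform has higher entropy.
Answer: B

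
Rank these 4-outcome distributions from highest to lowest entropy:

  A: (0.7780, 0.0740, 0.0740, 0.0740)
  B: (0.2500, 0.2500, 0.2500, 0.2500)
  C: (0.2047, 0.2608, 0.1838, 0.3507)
B > C > A

Key insight: Entropy is maximized by uniform distributions and minimized by concentrated distributions.

- Uniform distributions have maximum entropy log₂(4) = 2.0000 bits
- The more "peaked" or concentrated a distribution, the lower its entropy

Entropies:
  H(A) = 1.1157 bits
  H(B) = 2.0000 bits
  H(C) = 1.9534 bits

Ranking: B > C > A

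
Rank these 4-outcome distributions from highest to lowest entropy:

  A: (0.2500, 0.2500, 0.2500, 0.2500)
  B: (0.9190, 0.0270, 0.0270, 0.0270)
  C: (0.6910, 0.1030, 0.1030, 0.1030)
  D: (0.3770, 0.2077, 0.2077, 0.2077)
A > D > C > B

Key insight: Entropy is maximized by uniform distributions and minimized by concentrated distributions.

Entropies:
  H(A) = 2.0000 bits
  H(B) = 0.5341 bits
  H(C) = 1.3818 bits
  H(D) = 1.9433 bits

Ranking: A > D > C > B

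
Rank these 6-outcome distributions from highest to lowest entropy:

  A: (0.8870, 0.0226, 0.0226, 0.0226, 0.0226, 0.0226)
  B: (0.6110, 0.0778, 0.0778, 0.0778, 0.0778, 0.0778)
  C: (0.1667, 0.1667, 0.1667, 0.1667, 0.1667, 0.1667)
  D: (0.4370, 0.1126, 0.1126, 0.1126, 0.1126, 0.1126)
C > D > B > A

Key insight: Entropy is maximized by uniform distributions and minimized by concentrated distributions.

Entropies:
  H(A) = 0.7713 bits
  H(B) = 1.8674 bits
  H(C) = 2.5850 bits
  H(D) = 2.2958 bits

Ranking: C > D > B > A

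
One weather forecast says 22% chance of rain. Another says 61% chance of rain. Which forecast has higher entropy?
61% forecast

Treat each forecast as a Bernoulli distribution. Binary entropy is maximized at p=0.5 and falls off symmetrically toward 0 or 1. The 61% forecast is closer to 50%, so it is more uncertain. H(22%) ≈ 0.760 bits, H(61%) ≈ 0.965 bits.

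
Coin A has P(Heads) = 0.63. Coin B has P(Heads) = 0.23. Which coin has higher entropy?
A

For binary distributions, entropy is maximized at p=0.5 and decreases as p moves toward 0 or 1.

H(A) = H(0.63) = 0.9507 bits
H(B) = H(0.23) = 0.7780 bits

Distribution A (p=0.63) is closer to uniform (p=0.5), so it has higher entropy.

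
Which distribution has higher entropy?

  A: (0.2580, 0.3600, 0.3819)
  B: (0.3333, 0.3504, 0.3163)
B

Both distributions are close to uniform, making this a harder comparison.

H(A) = 1.5653 bits
H(B) = 1.5837 bits

The distribution closer to uniform has higher entropy.
Answer: B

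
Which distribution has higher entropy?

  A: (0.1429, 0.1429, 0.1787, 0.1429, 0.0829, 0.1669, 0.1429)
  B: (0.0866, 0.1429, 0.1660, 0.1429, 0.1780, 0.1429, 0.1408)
B

Both distributions are close to uniform, making this a harder comparison.

H(A) = 2.7772 bits
H(B) = 2.7804 bits

The distribution closer to uniform has higher entropy.
Answer: B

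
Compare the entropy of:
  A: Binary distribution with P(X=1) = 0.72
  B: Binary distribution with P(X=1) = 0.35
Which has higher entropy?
B

For binary distributions, entropy is maximized at p=0.5 and decreases as p moves toward 0 or 1.

H(A) = H(0.72) = 0.8555 bits
H(B) = H(0.35) = 0.9341 bits

Distribution B (p=0.35) is closer to uniform (p=0.5), so it has higher entropy.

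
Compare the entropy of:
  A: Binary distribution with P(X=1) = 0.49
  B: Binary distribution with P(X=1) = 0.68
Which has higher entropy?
A

For binary distributions, entropy is maximized at p=0.5 and decreases as p moves toward 0 or 1.

H(A) = H(0.49) = 0.9997 bits
H(B) = H(0.68) = 0.9044 bits

Distribution A (p=0.49) is closer to uniform (p=0.5), so it has higher entropy.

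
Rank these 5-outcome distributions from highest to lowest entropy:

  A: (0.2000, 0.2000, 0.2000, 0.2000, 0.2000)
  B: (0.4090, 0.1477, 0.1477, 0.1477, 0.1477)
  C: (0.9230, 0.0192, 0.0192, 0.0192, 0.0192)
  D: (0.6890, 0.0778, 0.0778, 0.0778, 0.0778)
A > B > D > C

Key insight: Entropy is maximized by uniform distributions and minimized by concentrated distributions.

Entropies:
  H(A) = 2.3219 bits
  H(B) = 2.1580 bits
  H(C) = 0.5455 bits
  H(D) = 1.5163 bits

Ranking: A > B > D > C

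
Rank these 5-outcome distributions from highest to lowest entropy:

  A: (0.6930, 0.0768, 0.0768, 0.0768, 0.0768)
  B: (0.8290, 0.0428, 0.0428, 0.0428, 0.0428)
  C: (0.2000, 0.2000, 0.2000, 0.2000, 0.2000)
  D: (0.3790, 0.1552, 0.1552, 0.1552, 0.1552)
C > D > A > B

Key insight: Entropy is maximized by uniform distributions and minimized by concentrated distributions.

Entropies:
  H(A) = 1.5037 bits
  H(B) = 1.0020 bits
  H(C) = 2.3219 bits
  H(D) = 2.1993 bits

Ranking: C > D > A > B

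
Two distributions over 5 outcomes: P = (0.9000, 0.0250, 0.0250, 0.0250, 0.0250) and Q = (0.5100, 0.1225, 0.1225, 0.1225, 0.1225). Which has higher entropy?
Q

P is highly concentrated on one outcome (90%), making it nearly deterministic. Q spreads its mass more evenly (max 51%). The more spread-out distribution has higher entropy: H(P) ≈ 0.669 bits, H(Q) ≈ 1.980 bits.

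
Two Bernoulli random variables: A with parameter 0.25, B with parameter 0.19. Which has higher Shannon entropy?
A

For binary distributions, entropy is maximized at p=0.5 and decreases as p moves toward 0 or 1.

H(A) = H(0.25) = 0.8113 bits
H(B) = H(0.19) = 0.7015 bits

Distribution A (p=0.25) is closer to uniform (p=0.5), so it has higher entropy.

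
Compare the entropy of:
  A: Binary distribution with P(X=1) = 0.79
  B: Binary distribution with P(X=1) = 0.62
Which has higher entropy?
B

For binary distributions, entropy is maximized at p=0.5 and decreases as p moves toward 0 or 1.

H(A) = H(0.79) = 0.7415 bits
H(B) = H(0.62) = 0.9580 bits

Distribution B (p=0.62) is closer to uniform (p=0.5), so it has higher entropy.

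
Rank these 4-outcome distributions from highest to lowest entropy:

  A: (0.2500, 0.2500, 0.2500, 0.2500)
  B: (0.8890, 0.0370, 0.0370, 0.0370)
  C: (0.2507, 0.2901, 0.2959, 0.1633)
A > C > B

Key insight: Entropy is maximized by uniform distributions and minimized by concentrated distributions.

- Uniform distributions have maximum entropy log₂(4) = 2.0000 bits
- The more "peaked" or concentrated a distribution, the lower its entropy

Entropies:
  H(A) = 2.0000 bits
  H(B) = 0.6789 bits
  H(C) = 1.9651 bits

Ranking: A > C > B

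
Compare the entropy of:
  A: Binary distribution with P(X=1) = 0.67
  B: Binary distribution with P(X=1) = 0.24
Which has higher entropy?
A

For binary distributions, entropy is maximized at p=0.5 and decreases as p moves toward 0 or 1.

H(A) = H(0.67) = 0.9149 bits
H(B) = H(0.24) = 0.7950 bits

Distribution A (p=0.67) is closer to uniform (p=0.5), so it has higher entropy.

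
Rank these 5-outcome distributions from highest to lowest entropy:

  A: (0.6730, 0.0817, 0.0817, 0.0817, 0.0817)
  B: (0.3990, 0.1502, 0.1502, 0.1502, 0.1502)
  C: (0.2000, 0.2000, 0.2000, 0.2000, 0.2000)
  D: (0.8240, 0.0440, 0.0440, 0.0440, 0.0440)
C > B > A > D

Key insight: Entropy is maximized by uniform distributions and minimized by concentrated distributions.

Entropies:
  H(A) = 1.5658 bits
  H(B) = 2.1724 bits
  H(C) = 2.3219 bits
  H(D) = 1.0232 bits

Ranking: C > B > A > D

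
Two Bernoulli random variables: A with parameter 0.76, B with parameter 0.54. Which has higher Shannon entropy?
B

For binary distributions, entropy is maximized at p=0.5 and decreases as p moves toward 0 or 1.

H(A) = H(0.76) = 0.7950 bits
H(B) = H(0.54) = 0.9954 bits

Distribution B (p=0.54) is closer to uniform (p=0.5), so it has higher entropy.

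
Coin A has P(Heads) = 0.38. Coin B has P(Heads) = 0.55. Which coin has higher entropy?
B

For binary distributions, entropy is maximized at p=0.5 and decreases as p moves toward 0 or 1.

H(A) = H(0.38) = 0.9580 bits
H(B) = H(0.55) = 0.9928 bits

Distribution B (p=0.55) is closer to uniform (p=0.5), so it has higher entropy.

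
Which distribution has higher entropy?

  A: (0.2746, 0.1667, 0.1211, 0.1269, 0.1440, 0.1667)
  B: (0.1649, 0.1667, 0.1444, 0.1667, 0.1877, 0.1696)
B

Both distributions are close to uniform, making this a harder comparison.

H(A) = 2.5231 bits
H(B) = 2.5808 bits

The distribution closer to uniform has higher entropy.
Answer: B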